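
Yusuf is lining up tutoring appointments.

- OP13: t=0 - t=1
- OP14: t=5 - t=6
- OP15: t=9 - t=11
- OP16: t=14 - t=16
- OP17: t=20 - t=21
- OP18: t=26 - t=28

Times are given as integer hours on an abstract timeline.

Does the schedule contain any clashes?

No

Sorted by start: OP13, OP14, OP15, OP16, OP17, OP18.
OP14 starts after OP13 ends, so OP13 has no further overlaps.
OP15 starts after OP14 ends, so OP14 has no further overlaps.
OP16 starts after OP15 ends, so OP15 has no further overlaps.
OP17 starts after OP16 ends, so OP16 has no further overlaps.
OP18 starts after OP17 ends.
Every pair is clear; the schedule has no overlaps.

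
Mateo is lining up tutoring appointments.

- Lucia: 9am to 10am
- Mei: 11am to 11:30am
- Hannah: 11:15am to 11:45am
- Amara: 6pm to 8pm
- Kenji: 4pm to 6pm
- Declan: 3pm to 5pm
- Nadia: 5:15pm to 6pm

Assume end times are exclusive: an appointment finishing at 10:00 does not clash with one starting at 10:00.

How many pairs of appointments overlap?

Sorted by start: Lucia, Mei, Hannah, Declan, Kenji, Nadia, Amara.
Mei starts after Lucia ends; Lucia is clear from here.
Hannah starts before Mei ends → Mei and Hannah overlap.
Declan starts after Mei ends; Mei is clear from here.
Declan starts after Hannah ends; Hannah is clear from here.
Kenji starts before Declan ends → Declan and Kenji overlap.
Nadia starts after Declan ends; Declan is clear from here.
Nadia starts before Kenji ends → Kenji and Nadia overlap.
Amara starts exactly when Kenji ends (back-to-back, no overlap).
Amara starts exactly when Nadia ends (back-to-back, no overlap).
Overlapping pairs: Declan & Kenji, Hannah & Mei, Kenji & Nadia — 3 in total.

3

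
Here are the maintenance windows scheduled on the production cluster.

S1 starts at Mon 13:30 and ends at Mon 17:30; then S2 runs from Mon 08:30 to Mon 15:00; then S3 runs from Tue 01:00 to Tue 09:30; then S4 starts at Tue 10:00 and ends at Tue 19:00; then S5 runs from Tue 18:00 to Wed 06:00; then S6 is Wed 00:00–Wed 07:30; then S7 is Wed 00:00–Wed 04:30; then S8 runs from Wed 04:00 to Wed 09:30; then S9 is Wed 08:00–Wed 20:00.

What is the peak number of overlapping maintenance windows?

Walk through starts and ends in time order (an end at T is processed before a start at T):
Mon 08:30 start S2 → 1
Mon 13:30 start S1 → 2
Mon 15:00 end S2 → 1
Mon 17:30 end S1 → 0
Tue 01:00 start S3 → 1
Tue 09:30 end S3 → 0
Tue 10:00 start S4 → 1
Tue 18:00 start S5 → 2
Tue 19:00 end S4 → 1
Wed 00:00 start S6 → 2
Wed 00:00 start S7 → 3
Wed 04:00 start S8 → 4
Wed 04:30 end S7 → 3
Wed 06:00 end S5 → 2
Wed 07:30 end S6 → 1
Wed 08:00 start S9 → 2
Wed 09:30 end S8 → 1
Wed 20:00 end S9 → 0
Peak is 4, at Wed 04:00 (S5, S6, S7, S8).

4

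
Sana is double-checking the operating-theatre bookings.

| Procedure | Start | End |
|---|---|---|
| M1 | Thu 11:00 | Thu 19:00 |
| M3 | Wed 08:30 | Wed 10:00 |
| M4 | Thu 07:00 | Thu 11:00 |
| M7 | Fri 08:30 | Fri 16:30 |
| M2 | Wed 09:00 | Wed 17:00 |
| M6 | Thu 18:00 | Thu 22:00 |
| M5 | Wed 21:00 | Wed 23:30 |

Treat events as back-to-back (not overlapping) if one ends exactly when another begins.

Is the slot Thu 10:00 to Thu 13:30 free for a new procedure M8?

M3: ends Wed 10:00 at or before M8 starts Thu 10:00 → clear.
M2: ends Wed 17:00 at or before M8 starts Thu 10:00 → clear.
M5: ends Wed 23:30 at or before M8 starts Thu 10:00 → clear.
M4: starts Thu 07:00 before M8 ends Thu 13:30, and ends Thu 11:00 after M8 starts Thu 10:00 → overlap.
M1: starts Thu 11:00 before M8 ends Thu 13:30, and ends Thu 19:00 after M8 starts Thu 10:00 → overlap.
M6: starts Thu 18:00 at or after M8 ends Thu 13:30 → clear.
M7: starts Fri 08:30 at or after M8 ends Thu 13:30 → clear.
M8 overlaps M1, M4.

No — it overlaps M1, M4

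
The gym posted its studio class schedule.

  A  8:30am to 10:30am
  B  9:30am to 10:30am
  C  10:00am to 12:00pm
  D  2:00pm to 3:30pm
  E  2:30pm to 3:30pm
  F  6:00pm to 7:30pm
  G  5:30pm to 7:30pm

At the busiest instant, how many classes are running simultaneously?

Walk through starts and ends in time order (an end at T is processed before a start at T):
8:30am start A → 1
9:30am start B → 2
10:00am start C → 3
10:30am end A → 2
10:30am end B → 1
12:00pm end C → 0
2:00pm start D → 1
2:30pm start E → 2
3:30pm end D → 1
3:30pm end E → 0
5:30pm start G → 1
6:00pm start F → 2
7:30pm end F → 1
7:30pm end G → 0
Peak is 3, at 10:00am (A, B, C).

3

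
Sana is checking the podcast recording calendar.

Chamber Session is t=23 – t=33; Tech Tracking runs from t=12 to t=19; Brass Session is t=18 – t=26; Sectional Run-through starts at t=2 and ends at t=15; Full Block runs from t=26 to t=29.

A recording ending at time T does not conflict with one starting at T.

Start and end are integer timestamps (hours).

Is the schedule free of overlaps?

No

Sorted by start: Sectional Run-through, Tech Tracking, Brass Session, Chamber Session, Full Block.
Tech Tracking starts before Sectional Run-through ends → Sectional Run-through and Tech Tracking overlap.
That's a conflict, so the schedule is not conflict-free.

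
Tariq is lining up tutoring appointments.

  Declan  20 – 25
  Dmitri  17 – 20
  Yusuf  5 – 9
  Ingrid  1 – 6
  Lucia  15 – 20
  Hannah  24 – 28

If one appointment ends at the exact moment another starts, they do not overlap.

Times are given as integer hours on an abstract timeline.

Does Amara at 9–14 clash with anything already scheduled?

No — it doesn't clash with anything

Ingrid: ends 6 at or before Amara starts 9 → clear.
Yusuf: ends 9 at or before Amara starts 9 → clear.
Lucia: starts 15 at or after Amara ends 14 → clear.
Dmitri: starts 17 at or after Amara ends 14 → clear.
Declan: starts 20 at or after Amara ends 14 → clear.
Hannah: starts 24 at or after Amara ends 14 → clear.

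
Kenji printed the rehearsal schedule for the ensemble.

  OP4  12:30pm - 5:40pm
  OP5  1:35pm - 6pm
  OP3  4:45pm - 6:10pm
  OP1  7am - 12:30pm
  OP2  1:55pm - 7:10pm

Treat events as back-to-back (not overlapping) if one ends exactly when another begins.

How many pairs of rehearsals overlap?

Sorted by start: OP1, OP4, OP5, OP2, OP3.
OP4 starts exactly when OP1 ends (back-to-back, no overlap), so OP1 has no further overlaps.
OP5 starts before OP4 ends → OP4 and OP5 overlap.
OP2 starts before OP4 ends → OP4 and OP2 overlap.
OP3 starts before OP4 ends → OP4 and OP3 overlap.
OP2 starts before OP5 ends → OP5 and OP2 overlap.
OP3 starts before OP5 ends → OP5 and OP3 overlap.
OP3 starts before OP2 ends → OP2 and OP3 overlap.
Overlapping pairs: OP2 & OP3, OP2 & OP4, OP2 & OP5, OP3 & OP4, OP3 & OP5, OP4 & OP5 — 6 in total.

6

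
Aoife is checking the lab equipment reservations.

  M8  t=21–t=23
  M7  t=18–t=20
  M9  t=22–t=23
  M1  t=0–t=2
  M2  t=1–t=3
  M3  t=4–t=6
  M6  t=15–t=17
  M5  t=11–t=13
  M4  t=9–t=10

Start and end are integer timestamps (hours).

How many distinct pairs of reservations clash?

Sorted by start: M1, M2, M3, M4, M5, M6, M7, M8, M9.
M2 starts before M1 ends → M1 and M2 overlap.
M3 starts after M1 ends, so M1 has no further overlaps.
M3 starts after M2 ends, so M2 has no further overlaps.
M4 starts after M3 ends, so M3 has no further overlaps.
M5 starts after M4 ends, so M4 has no further overlaps.
M6 starts after M5 ends, so M5 has no further overlaps.
M7 starts after M6 ends, so M6 has no further overlaps.
M8 starts after M7 ends, so M7 has no further overlaps.
M9 starts before M8 ends → M8 and M9 overlap.
Overlapping pairs: M1 & M2, M8 & M9 — 2 in total.

2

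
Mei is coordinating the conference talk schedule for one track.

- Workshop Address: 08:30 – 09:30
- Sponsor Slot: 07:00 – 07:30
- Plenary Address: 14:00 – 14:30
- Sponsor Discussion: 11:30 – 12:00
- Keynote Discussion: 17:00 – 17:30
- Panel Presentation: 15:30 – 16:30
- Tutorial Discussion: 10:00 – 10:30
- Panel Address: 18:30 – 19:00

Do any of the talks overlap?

Two intervals overlap when each starts before the other ends.
Sorted by start: Sponsor Slot, Workshop Address, Tutorial Discussion, Sponsor Discussion, Plenary Address, Panel Presentation, Keynote Discussion, Panel Address.
Workshop Address starts after Sponsor Slot ends — done with Sponsor Slot.
Tutorial Discussion starts after Workshop Address ends — done with Workshop Address.
Sponsor Discussion starts after Tutorial Discussion ends — done with Tutorial Discussion.
Plenary Address starts after Sponsor Discussion ends — done with Sponsor Discussion.
Panel Presentation starts after Plenary Address ends — done with Plenary Address.
Keynote Discussion starts after Panel Presentation ends — done with Panel Presentation.
Panel Address starts after Keynote Discussion ends.
Every pair is clear; the schedule has no overlaps.

No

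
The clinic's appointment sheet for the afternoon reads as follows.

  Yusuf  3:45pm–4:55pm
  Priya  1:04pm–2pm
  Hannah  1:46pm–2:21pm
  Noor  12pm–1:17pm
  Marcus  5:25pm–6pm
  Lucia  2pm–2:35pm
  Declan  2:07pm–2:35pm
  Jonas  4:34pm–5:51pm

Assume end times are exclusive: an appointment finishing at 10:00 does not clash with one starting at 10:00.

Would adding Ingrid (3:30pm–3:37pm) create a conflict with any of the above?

No — it doesn't clash with anything

Noor: ends 1:17pm at or before Ingrid starts 3:30pm → clear.
Priya: ends 2pm at or before Ingrid starts 3:30pm → clear.
Hannah: ends 2:21pm at or before Ingrid starts 3:30pm → clear.
Lucia: ends 2:35pm at or before Ingrid starts 3:30pm → clear.
Declan: ends 2:35pm at or before Ingrid starts 3:30pm → clear.
Yusuf: starts 3:45pm at or after Ingrid ends 3:37pm → clear.
Jonas: starts 4:34pm at or after Ingrid ends 3:37pm → clear.
Marcus: starts 5:25pm at or after Ingrid ends 3:37pm → clear.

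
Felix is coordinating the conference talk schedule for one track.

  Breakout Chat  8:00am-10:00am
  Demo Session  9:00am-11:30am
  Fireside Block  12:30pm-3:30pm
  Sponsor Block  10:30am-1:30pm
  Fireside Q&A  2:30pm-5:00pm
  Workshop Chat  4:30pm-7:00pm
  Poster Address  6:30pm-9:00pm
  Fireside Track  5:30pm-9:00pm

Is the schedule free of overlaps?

No

Two intervals overlap when each starts before the other ends.
Sorted by start: Breakout Chat, Demo Session, Sponsor Block, Fireside Block, Fireside Q&A, Workshop Chat, Fireside Track, Poster Address.
Demo Session starts before Breakout Chat ends → Breakout Chat and Demo Session overlap.
That's a conflict, so the schedule is not conflict-free.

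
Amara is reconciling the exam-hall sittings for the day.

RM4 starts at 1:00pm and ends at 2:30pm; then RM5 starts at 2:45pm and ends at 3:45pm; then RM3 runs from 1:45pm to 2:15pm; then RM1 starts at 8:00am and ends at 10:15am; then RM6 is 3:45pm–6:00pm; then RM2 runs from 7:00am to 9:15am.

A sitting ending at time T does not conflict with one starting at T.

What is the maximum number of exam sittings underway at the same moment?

Sweep the timeline, counting +1 at each start and −1 at each end (ends before starts at a tie):
7:00am start RM2 → 1
8:00am start RM1 → 2
9:15am end RM2 → 1
10:15am end RM1 → 0
1:00pm start RM4 → 1
1:45pm start RM3 → 2
2:15pm end RM3 → 1
2:30pm end RM4 → 0
2:45pm start RM5 → 1
3:45pm end RM5 → 0
3:45pm start RM6 → 1
6:00pm end RM6 → 0
Peak is 2, at 8:00am (RM1, RM2).

2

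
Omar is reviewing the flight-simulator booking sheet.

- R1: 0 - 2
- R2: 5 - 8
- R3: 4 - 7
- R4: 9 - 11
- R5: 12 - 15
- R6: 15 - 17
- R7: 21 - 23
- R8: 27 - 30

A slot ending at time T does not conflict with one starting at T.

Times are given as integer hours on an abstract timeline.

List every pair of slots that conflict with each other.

Sorted by start: R1, R3, R2, R4, R5, R6, R7, R8.
R3 starts after R1 ends — done with R1.
R2 starts before R3 ends → R3 and R2 overlap.
R4 starts after R3 ends — done with R3.
R4 starts after R2 ends — done with R2.
R5 starts after R4 ends — done with R4.
R6 starts exactly when R5 ends (back-to-back, no overlap) — done with R5.
R7 starts after R6 ends — done with R6.
R8 starts after R7 ends.

R2 & R3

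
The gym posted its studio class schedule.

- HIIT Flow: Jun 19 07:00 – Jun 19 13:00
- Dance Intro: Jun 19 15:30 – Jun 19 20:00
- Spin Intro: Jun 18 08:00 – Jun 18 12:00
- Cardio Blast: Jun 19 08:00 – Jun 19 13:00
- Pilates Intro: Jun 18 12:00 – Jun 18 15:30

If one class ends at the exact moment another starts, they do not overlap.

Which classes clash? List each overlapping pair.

Cardio Blast & HIIT Flow

Two intervals overlap when each starts before the other ends.
Sorted by start: Spin Intro, Pilates Intro, HIIT Flow, Cardio Blast, Dance Intro.
Pilates Intro starts exactly when Spin Intro ends (back-to-back, no overlap), so Spin Intro has no further overlaps.
HIIT Flow starts after Pilates Intro ends, so Pilates Intro has no further overlaps.
Cardio Blast starts before HIIT Flow ends → HIIT Flow and Cardio Blast overlap.
Dance Intro starts after HIIT Flow ends.
Dance Intro starts after Cardio Blast ends.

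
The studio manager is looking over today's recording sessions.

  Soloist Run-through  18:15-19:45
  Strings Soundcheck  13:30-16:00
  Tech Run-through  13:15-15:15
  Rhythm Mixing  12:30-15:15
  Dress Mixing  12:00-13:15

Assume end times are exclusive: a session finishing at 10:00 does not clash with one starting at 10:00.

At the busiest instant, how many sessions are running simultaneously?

Walk through starts and ends in time order (an end at T is processed before a start at T):
12:00 start Dress Mixing → 1
12:30 start Rhythm Mixing → 2
13:15 end Dress Mixing → 1
13:15 start Tech Run-through → 2
13:30 start Strings Soundcheck → 3
15:15 end Rhythm Mixing → 2
15:15 end Tech Run-through → 1
16:00 end Strings Soundcheck → 0
18:15 start Soloist Run-through → 1
19:45 end Soloist Run-through → 0
Peak is 3, at 13:30 (Rhythm Mixing, Strings Soundcheck, Tech Run-through).

3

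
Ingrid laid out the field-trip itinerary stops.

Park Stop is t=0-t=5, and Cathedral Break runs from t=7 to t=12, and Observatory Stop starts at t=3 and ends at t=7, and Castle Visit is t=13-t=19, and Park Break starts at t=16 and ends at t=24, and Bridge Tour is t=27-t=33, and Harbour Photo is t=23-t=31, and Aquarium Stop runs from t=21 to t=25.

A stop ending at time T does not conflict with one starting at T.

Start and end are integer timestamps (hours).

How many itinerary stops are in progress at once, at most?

Sweep the timeline, counting +1 at each start and −1 at each end (ends before starts at a tie):
t=0 start Park Stop → 1
t=3 start Observatory Stop → 2
t=5 end Park Stop → 1
t=7 end Observatory Stop → 0
t=7 start Cathedral Break → 1
t=12 end Cathedral Break → 0
t=13 start Castle Visit → 1
t=16 start Park Break → 2
t=19 end Castle Visit → 1
t=21 start Aquarium Stop → 2
t=23 start Harbour Photo → 3
t=24 end Park Break → 2
t=25 end Aquarium Stop → 1
t=27 start Bridge Tour → 2
t=31 end Harbour Photo → 1
t=33 end Bridge Tour → 0
Peak is 3, at t=23 (Aquarium Stop, Harbour Photo, Park Break).

3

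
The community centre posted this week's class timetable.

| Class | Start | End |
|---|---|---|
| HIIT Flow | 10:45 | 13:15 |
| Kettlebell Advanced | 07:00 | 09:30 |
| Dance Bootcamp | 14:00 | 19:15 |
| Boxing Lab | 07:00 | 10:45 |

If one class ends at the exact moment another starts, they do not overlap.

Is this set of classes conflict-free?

Check each pair: they overlap iff neither finishes before the other starts.
Sorted by start: Boxing Lab, Kettlebell Advanced, HIIT Flow, Dance Bootcamp.
Kettlebell Advanced starts before Boxing Lab ends → Boxing Lab and Kettlebell Advanced overlap.
That's a conflict, so the schedule is not conflict-free.

No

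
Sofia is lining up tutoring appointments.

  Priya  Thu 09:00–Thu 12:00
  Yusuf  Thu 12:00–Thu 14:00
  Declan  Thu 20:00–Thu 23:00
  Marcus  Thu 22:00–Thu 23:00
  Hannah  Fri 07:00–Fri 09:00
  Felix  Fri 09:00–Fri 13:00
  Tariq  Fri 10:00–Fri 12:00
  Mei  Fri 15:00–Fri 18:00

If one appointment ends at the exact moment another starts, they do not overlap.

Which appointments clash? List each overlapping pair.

Declan & Marcus, Felix & Tariq

Sorted by start: Priya, Yusuf, Declan, Marcus, Hannah, Felix, Tariq, Mei.
Yusuf starts exactly when Priya ends (back-to-back, no overlap), so nothing later overlaps Priya either.
Declan starts after Yusuf ends, so nothing later overlaps Yusuf either.
Marcus starts before Declan ends → Declan and Marcus overlap.
Hannah starts after Declan ends, so nothing later overlaps Declan either.
Hannah starts after Marcus ends, so nothing later overlaps Marcus either.
Felix starts exactly when Hannah ends (back-to-back, no overlap), so nothing later overlaps Hannah either.
Tariq starts before Felix ends → Felix and Tariq overlap.
Mei starts after Felix ends.
Mei starts after Tariq ends.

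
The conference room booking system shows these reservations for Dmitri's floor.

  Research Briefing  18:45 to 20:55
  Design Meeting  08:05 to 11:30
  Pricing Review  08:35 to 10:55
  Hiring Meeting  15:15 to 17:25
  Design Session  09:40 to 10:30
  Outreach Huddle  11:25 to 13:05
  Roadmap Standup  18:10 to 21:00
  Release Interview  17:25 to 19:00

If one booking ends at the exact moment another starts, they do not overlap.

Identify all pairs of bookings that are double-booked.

Two intervals overlap when each starts before the other ends.
Sorted by start: Design Meeting, Pricing Review, Design Session, Outreach Huddle, Hiring Meeting, Release Interview, Roadmap Standup, Research Briefing.
Pricing Review starts before Design Meeting ends → Design Meeting and Pricing Review overlap.
Design Session starts before Design Meeting ends → Design Meeting and Design Session overlap.
Outreach Huddle starts before Design Meeting ends → Design Meeting and Outreach Huddle overlap.
Hiring Meeting starts after Design Meeting ends, so Design Meeting has no further overlaps.
Design Session starts before Pricing Review ends → Pricing Review and Design Session overlap.
Outreach Huddle starts after Pricing Review ends, so Pricing Review has no further overlaps.
Outreach Huddle starts after Design Session ends, so Design Session has no further overlaps.
Hiring Meeting starts after Outreach Huddle ends, so Outreach Huddle has no further overlaps.
Release Interview starts exactly when Hiring Meeting ends (back-to-back, no overlap), so Hiring Meeting has no further overlaps.
Roadmap Standup starts before Release Interview ends → Release Interview and Roadmap Standup overlap.
Research Briefing starts before Release Interview ends → Release Interview and Research Briefing overlap.
Research Briefing starts before Roadmap Standup ends → Roadmap Standup and Research Briefing overlap.

Design Meeting & Design Session, Design Meeting & Outreach Huddle, Design Meeting & Pricing Review, Design Session & Pricing Review, Release Interview & Research Briefing, Release Interview & Roadmap Standup, Research Briefing & Roadmap Standup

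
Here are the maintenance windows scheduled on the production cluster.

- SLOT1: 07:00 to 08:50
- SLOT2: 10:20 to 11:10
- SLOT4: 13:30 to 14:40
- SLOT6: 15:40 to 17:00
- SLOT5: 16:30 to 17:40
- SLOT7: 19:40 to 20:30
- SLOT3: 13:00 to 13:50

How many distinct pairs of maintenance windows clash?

2

Sorted by start: SLOT1, SLOT2, SLOT3, SLOT4, SLOT6, SLOT5, SLOT7.
SLOT2 starts after SLOT1 ends; SLOT1 is clear from here.
SLOT3 starts after SLOT2 ends; SLOT2 is clear from here.
SLOT4 starts before SLOT3 ends → SLOT3 and SLOT4 overlap.
SLOT6 starts after SLOT3 ends; SLOT3 is clear from here.
SLOT6 starts after SLOT4 ends; SLOT4 is clear from here.
SLOT5 starts before SLOT6 ends → SLOT6 and SLOT5 overlap.
SLOT7 starts after SLOT6 ends.
SLOT7 starts after SLOT5 ends.
Overlapping pairs: SLOT3 & SLOT4, SLOT5 & SLOT6 — 2 in total.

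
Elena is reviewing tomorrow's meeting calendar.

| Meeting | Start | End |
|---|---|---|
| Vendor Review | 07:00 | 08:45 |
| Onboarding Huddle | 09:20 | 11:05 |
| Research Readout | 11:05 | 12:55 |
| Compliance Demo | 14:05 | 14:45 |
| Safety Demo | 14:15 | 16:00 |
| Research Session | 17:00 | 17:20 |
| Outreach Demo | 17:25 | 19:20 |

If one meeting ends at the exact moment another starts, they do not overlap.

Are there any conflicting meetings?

Sorted by start: Vendor Review, Onboarding Huddle, Research Readout, Compliance Demo, Safety Demo, Research Session, Outreach Demo.
Onboarding Huddle starts after Vendor Review ends; Vendor Review is clear from here.
Research Readout starts exactly when Onboarding Huddle ends (back-to-back, no overlap); Onboarding Huddle is clear from here.
Compliance Demo starts after Research Readout ends; Research Readout is clear from here.
Safety Demo starts before Compliance Demo ends → Compliance Demo and Safety Demo overlap.
That's a conflict, so the schedule is not conflict-free.

Yes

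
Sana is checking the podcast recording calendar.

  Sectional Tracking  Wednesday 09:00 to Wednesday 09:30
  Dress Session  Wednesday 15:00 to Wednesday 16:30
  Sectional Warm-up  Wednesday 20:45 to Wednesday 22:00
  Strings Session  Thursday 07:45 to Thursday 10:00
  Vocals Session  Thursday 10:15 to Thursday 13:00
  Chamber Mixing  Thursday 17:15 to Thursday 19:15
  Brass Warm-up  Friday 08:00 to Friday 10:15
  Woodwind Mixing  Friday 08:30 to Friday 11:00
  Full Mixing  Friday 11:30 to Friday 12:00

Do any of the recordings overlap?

Sorted by start: Sectional Tracking, Dress Session, Sectional Warm-up, Strings Session, Vocals Session, Chamber Mixing, Brass Warm-up, Woodwind Mixing, Full Mixing.
Dress Session starts after Sectional Tracking ends, so nothing later overlaps Sectional Tracking either.
Sectional Warm-up starts after Dress Session ends, so nothing later overlaps Dress Session either.
Strings Session starts after Sectional Warm-up ends, so nothing later overlaps Sectional Warm-up either.
Vocals Session starts after Strings Session ends, so nothing later overlaps Strings Session either.
Chamber Mixing starts after Vocals Session ends, so nothing later overlaps Vocals Session either.
Brass Warm-up starts after Chamber Mixing ends, so nothing later overlaps Chamber Mixing either.
Woodwind Mixing starts before Brass Warm-up ends → Brass Warm-up and Woodwind Mixing overlap.
That's a conflict, so the schedule is not conflict-free.

Yes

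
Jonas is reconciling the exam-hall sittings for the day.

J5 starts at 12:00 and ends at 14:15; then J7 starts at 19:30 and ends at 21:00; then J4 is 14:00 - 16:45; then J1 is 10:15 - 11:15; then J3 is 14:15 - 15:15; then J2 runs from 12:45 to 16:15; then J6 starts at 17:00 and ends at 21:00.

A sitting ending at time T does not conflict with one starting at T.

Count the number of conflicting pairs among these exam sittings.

6

Sorted by start: J1, J5, J2, J4, J3, J6, J7.
J5 starts after J1 ends; J1 is clear from here.
J2 starts before J5 ends → J5 and J2 overlap.
J4 starts before J5 ends → J5 and J4 overlap.
J3 starts exactly when J5 ends (back-to-back, no overlap); J5 is clear from here.
J4 starts before J2 ends → J2 and J4 overlap.
J3 starts before J2 ends → J2 and J3 overlap.
J6 starts after J2 ends; J2 is clear from here.
J3 starts before J4 ends → J4 and J3 overlap.
J6 starts after J4 ends; J4 is clear from here.
J6 starts after J3 ends; J3 is clear from here.
J7 starts before J6 ends → J6 and J7 overlap.
Overlapping pairs: J2 & J3, J2 & J4, J2 & J5, J3 & J4, J4 & J5, J6 & J7 — 6 in total.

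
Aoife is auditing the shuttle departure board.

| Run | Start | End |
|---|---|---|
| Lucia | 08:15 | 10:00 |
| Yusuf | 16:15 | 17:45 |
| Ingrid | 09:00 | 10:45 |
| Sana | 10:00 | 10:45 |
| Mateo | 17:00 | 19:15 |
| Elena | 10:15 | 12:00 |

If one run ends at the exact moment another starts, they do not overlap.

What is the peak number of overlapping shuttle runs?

Walk through starts and ends in time order (an end at T is processed before a start at T):
08:15 start Lucia → 1
09:00 start Ingrid → 2
10:00 end Lucia → 1
10:00 start Sana → 2
10:15 start Elena → 3
10:45 end Ingrid → 2
10:45 end Sana → 1
12:00 end Elena → 0
16:15 start Yusuf → 1
17:00 start Mateo → 2
17:45 end Yusuf → 1
19:15 end Mateo → 0
Peak is 3, at 10:15 (Elena, Ingrid, Sana).

3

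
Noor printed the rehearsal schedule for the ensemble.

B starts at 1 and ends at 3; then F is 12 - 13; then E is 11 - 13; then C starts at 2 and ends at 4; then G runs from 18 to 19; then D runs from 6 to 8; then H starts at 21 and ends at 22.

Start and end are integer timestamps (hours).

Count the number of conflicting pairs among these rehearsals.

2

Sorted by start: B, C, D, E, F, G, H.
C starts before B ends → B and C overlap.
D starts after B ends, so B has no further overlaps.
D starts after C ends, so C has no further overlaps.
E starts after D ends, so D has no further overlaps.
F starts before E ends → E and F overlap.
G starts after E ends, so E has no further overlaps.
G starts after F ends, so F has no further overlaps.
H starts after G ends.
Overlapping pairs: B & C, E & F — 2 in total.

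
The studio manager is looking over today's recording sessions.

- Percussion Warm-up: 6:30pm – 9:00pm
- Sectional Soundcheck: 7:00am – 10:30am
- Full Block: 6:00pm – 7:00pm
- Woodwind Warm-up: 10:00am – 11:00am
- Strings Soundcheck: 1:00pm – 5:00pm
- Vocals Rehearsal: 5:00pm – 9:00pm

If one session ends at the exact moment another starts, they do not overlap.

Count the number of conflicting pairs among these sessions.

Sorted by start: Sectional Soundcheck, Woodwind Warm-up, Strings Soundcheck, Vocals Rehearsal, Full Block, Percussion Warm-up.
Woodwind Warm-up starts before Sectional Soundcheck ends → Sectional Soundcheck and Woodwind Warm-up overlap.
Strings Soundcheck starts after Sectional Soundcheck ends — done with Sectional Soundcheck.
Strings Soundcheck starts after Woodwind Warm-up ends — done with Woodwind Warm-up.
Vocals Rehearsal starts exactly when Strings Soundcheck ends (back-to-back, no overlap) — done with Strings Soundcheck.
Full Block starts before Vocals Rehearsal ends → Vocals Rehearsal and Full Block overlap.
Percussion Warm-up starts before Vocals Rehearsal ends → Vocals Rehearsal and Percussion Warm-up overlap.
Percussion Warm-up starts before Full Block ends → Full Block and Percussion Warm-up overlap.
Overlapping pairs: Full Block & Percussion Warm-up, Full Block & Vocals Rehearsal, Percussion Warm-up & Vocals Rehearsal, Sectional Soundcheck & Woodwind Warm-up — 4 in total.

4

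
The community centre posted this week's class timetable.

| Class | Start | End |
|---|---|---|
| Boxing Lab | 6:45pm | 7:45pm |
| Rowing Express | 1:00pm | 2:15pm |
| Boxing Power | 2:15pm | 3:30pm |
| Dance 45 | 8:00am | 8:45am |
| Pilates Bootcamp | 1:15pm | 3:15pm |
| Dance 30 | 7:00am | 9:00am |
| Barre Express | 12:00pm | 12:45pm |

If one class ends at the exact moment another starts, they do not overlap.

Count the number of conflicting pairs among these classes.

Check each pair: they overlap iff neither finishes before the other starts.
Sorted by start: Dance 30, Dance 45, Barre Express, Rowing Express, Pilates Bootcamp, Boxing Power, Boxing Lab.
Dance 45 starts before Dance 30 ends → Dance 30 and Dance 45 overlap.
Barre Express starts after Dance 30 ends, so Dance 30 has no further overlaps.
Barre Express starts after Dance 45 ends, so Dance 45 has no further overlaps.
Rowing Express starts after Barre Express ends, so Barre Express has no further overlaps.
Pilates Bootcamp starts before Rowing Express ends → Rowing Express and Pilates Bootcamp overlap.
Boxing Power starts exactly when Rowing Express ends (back-to-back, no overlap), so Rowing Express has no further overlaps.
Boxing Power starts before Pilates Bootcamp ends → Pilates Bootcamp and Boxing Power overlap.
Boxing Lab starts after Pilates Bootcamp ends.
Boxing Lab starts after Boxing Power ends.
Overlapping pairs: Boxing Power & Pilates Bootcamp, Dance 30 & Dance 45, Pilates Bootcamp & Rowing Express — 3 in total.

3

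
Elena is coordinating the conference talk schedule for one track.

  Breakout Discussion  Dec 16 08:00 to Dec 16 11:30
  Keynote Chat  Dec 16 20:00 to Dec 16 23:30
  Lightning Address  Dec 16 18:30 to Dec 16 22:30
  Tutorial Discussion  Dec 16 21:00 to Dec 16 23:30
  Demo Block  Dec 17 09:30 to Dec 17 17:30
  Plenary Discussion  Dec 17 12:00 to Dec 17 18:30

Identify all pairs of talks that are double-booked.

Sorted by start: Breakout Discussion, Lightning Address, Keynote Chat, Tutorial Discussion, Demo Block, Plenary Discussion.
Lightning Address starts after Breakout Discussion ends — done with Breakout Discussion.
Keynote Chat starts before Lightning Address ends → Lightning Address and Keynote Chat overlap.
Tutorial Discussion starts before Lightning Address ends → Lightning Address and Tutorial Discussion overlap.
Demo Block starts after Lightning Address ends — done with Lightning Address.
Tutorial Discussion starts before Keynote Chat ends → Keynote Chat and Tutorial Discussion overlap.
Demo Block starts after Keynote Chat ends — done with Keynote Chat.
Demo Block starts after Tutorial Discussion ends — done with Tutorial Discussion.
Plenary Discussion starts before Demo Block ends → Demo Block and Plenary Discussion overlap.

Demo Block & Plenary Discussion, Keynote Chat & Lightning Address, Keynote Chat & Tutorial Discussion, Lightning Address & Tutorial Discussion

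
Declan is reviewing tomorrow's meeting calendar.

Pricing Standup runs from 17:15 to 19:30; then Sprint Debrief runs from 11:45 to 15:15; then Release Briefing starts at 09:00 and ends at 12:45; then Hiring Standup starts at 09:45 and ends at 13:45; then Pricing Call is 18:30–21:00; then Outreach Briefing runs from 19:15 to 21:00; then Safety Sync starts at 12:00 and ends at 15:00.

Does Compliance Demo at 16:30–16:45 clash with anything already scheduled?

No — it doesn't clash with anything

Release Briefing: ends 12:45 at or before Compliance Demo starts 16:30 → clear.
Hiring Standup: ends 13:45 at or before Compliance Demo starts 16:30 → clear.
Sprint Debrief: ends 15:15 at or before Compliance Demo starts 16:30 → clear.
Safety Sync: ends 15:00 at or before Compliance Demo starts 16:30 → clear.
Pricing Standup: starts 17:15 at or after Compliance Demo ends 16:45 → clear.
Pricing Call: starts 18:30 at or after Compliance Demo ends 16:45 → clear.
Outreach Briefing: starts 19:15 at or after Compliance Demo ends 16:45 → clear.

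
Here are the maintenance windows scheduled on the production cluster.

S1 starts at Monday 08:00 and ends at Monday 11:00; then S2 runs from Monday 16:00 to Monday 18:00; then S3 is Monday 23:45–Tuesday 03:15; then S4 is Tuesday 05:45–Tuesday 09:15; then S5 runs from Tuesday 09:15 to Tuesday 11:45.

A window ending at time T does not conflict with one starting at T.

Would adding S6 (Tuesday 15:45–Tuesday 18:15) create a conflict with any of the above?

No — it doesn't clash with anything

S1: ends Monday 11:00 at or before S6 starts Tuesday 15:45 → clear.
S2: ends Monday 18:00 at or before S6 starts Tuesday 15:45 → clear.
S3: ends Tuesday 03:15 at or before S6 starts Tuesday 15:45 → clear.
S4: ends Tuesday 09:15 at or before S6 starts Tuesday 15:45 → clear.
S5: ends Tuesday 11:45 at or before S6 starts Tuesday 15:45 → clear.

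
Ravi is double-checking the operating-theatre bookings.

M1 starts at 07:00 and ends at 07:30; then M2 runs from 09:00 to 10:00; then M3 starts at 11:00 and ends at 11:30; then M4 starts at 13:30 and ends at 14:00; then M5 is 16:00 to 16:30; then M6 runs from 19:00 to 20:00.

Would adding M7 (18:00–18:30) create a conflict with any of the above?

No — it doesn't clash with anything

M1: ends 07:30 at or before M7 starts 18:00 → clear.
M2: ends 10:00 at or before M7 starts 18:00 → clear.
M3: ends 11:30 at or before M7 starts 18:00 → clear.
M4: ends 14:00 at or before M7 starts 18:00 → clear.
M5: ends 16:30 at or before M7 starts 18:00 → clear.
M6: starts 19:00 at or after M7 ends 18:30 → clear.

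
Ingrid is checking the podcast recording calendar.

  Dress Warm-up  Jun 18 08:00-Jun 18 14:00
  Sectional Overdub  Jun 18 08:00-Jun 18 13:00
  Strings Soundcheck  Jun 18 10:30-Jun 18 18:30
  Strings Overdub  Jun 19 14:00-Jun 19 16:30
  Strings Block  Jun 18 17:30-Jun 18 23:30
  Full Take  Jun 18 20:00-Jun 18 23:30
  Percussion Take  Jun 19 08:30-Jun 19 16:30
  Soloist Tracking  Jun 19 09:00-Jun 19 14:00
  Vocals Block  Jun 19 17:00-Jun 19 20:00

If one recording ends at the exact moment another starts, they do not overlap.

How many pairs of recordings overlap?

Two intervals overlap when each starts before the other ends.
Sorted by start: Dress Warm-up, Sectional Overdub, Strings Soundcheck, Strings Block, Full Take, Percussion Take, Soloist Tracking, Strings Overdub, Vocals Block.
Sectional Overdub starts before Dress Warm-up ends → Dress Warm-up and Sectional Overdub overlap.
Strings Soundcheck starts before Dress Warm-up ends → Dress Warm-up and Strings Soundcheck overlap.
Strings Block starts after Dress Warm-up ends, so Dress Warm-up has no further overlaps.
Strings Soundcheck starts before Sectional Overdub ends → Sectional Overdub and Strings Soundcheck overlap.
Strings Block starts after Sectional Overdub ends, so Sectional Overdub has no further overlaps.
Strings Block starts before Strings Soundcheck ends → Strings Soundcheck and Strings Block overlap.
Full Take starts after Strings Soundcheck ends, so Strings Soundcheck has no further overlaps.
Full Take starts before Strings Block ends → Strings Block and Full Take overlap.
Percussion Take starts after Strings Block ends, so Strings Block has no further overlaps.
Percussion Take starts after Full Take ends, so Full Take has no further overlaps.
Soloist Tracking starts before Percussion Take ends → Percussion Take and Soloist Tracking overlap.
Strings Overdub starts before Percussion Take ends → Percussion Take and Strings Overdub overlap.
Vocals Block starts after Percussion Take ends.
Strings Overdub starts exactly when Soloist Tracking ends (back-to-back, no overlap), so Soloist Tracking has no further overlaps.
Vocals Block starts after Strings Overdub ends.
Overlapping pairs: Dress Warm-up & Sectional Overdub, Dress Warm-up & Strings Soundcheck, Full Take & Strings Block, Percussion Take & Soloist Tracking, Percussion Take & Strings Overdub, Sectional Overdub & Strings Soundcheck, Strings Block & Strings Soundcheck — 7 in total.

7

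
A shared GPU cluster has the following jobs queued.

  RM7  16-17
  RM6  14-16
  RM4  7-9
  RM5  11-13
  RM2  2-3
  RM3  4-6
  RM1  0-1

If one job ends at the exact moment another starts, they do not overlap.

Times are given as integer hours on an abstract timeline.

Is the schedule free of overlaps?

Yes

Sorted by start: RM1, RM2, RM3, RM4, RM5, RM6, RM7.
RM2 starts after RM1 ends, so RM1 has no further overlaps.
RM3 starts after RM2 ends, so RM2 has no further overlaps.
RM4 starts after RM3 ends, so RM3 has no further overlaps.
RM5 starts after RM4 ends, so RM4 has no further overlaps.
RM6 starts after RM5 ends, so RM5 has no further overlaps.
RM7 starts exactly when RM6 ends (back-to-back, no overlap).
Every pair is clear; the schedule has no overlaps.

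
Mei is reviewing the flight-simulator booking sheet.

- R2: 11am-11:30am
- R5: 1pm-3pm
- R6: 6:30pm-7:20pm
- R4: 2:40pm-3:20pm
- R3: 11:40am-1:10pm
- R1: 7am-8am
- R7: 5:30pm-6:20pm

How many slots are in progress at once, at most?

Sweep the timeline, counting +1 at each start and −1 at each end (ends before starts at a tie):
7am start R1 → 1
8am end R1 → 0
11am start R2 → 1
11:30am end R2 → 0
11:40am start R3 → 1
1pm start R5 → 2
1:10pm end R3 → 1
2:40pm start R4 → 2
3pm end R5 → 1
3:20pm end R4 → 0
5:30pm start R7 → 1
6:20pm end R7 → 0
6:30pm start R6 → 1
7:20pm end R6 → 0
Peak is 2, at 1pm (R3, R5).

2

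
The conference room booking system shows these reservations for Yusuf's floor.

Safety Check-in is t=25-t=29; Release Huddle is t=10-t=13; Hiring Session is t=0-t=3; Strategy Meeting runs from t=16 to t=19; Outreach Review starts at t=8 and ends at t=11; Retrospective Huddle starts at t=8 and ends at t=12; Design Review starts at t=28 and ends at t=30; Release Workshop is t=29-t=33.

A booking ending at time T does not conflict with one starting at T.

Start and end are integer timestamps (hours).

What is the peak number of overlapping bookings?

3

Sort all start/end points and keep a running count:
t=0 start Hiring Session → 1
t=3 end Hiring Session → 0
t=8 start Outreach Review → 1
t=8 start Retrospective Huddle → 2
t=10 start Release Huddle → 3
t=11 end Outreach Review → 2
t=12 end Retrospective Huddle → 1
t=13 end Release Huddle → 0
t=16 start Strategy Meeting → 1
t=19 end Strategy Meeting → 0
t=25 start Safety Check-in → 1
t=28 start Design Review → 2
t=29 end Safety Check-in → 1
t=29 start Release Workshop → 2
t=30 end Design Review → 1
t=33 end Release Workshop → 0
Peak is 3, at t=10 (Outreach Review, Release Huddle, Retrospective Huddle).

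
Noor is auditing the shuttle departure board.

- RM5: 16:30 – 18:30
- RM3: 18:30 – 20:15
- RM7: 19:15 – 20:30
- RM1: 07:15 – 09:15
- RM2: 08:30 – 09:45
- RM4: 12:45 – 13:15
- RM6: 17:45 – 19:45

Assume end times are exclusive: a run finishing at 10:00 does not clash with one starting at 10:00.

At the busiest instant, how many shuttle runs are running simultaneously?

3

Sweep the timeline, counting +1 at each start and −1 at each end (ends before starts at a tie):
07:15 start RM1 → 1
08:30 start RM2 → 2
09:15 end RM1 → 1
09:45 end RM2 → 0
12:45 start RM4 → 1
13:15 end RM4 → 0
16:30 start RM5 → 1
17:45 start RM6 → 2
18:30 end RM5 → 1
18:30 start RM3 → 2
19:15 start RM7 → 3
19:45 end RM6 → 2
20:15 end RM3 → 1
20:30 end RM7 → 0
Peak is 3, at 19:15 (RM3, RM6, RM7).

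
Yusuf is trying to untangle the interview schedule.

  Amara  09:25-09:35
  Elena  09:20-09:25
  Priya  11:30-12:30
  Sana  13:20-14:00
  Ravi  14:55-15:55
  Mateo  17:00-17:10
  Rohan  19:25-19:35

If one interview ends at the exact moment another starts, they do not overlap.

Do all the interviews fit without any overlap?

Sorted by start: Elena, Amara, Priya, Sana, Ravi, Mateo, Rohan.
Amara starts exactly when Elena ends (back-to-back, no overlap); Elena is clear from here.
Priya starts after Amara ends; Amara is clear from here.
Sana starts after Priya ends; Priya is clear from here.
Ravi starts after Sana ends; Sana is clear from here.
Mateo starts after Ravi ends; Ravi is clear from here.
Rohan starts after Mateo ends.
Every pair is clear; the schedule has no overlaps.

Yes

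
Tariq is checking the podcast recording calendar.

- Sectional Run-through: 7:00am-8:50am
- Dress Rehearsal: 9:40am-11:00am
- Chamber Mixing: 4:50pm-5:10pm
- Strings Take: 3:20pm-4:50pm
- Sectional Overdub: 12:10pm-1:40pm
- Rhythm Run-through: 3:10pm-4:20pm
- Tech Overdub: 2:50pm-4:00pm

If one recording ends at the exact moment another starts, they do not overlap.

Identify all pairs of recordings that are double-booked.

Rhythm Run-through & Strings Take, Rhythm Run-through & Tech Overdub, Strings Take & Tech Overdub

Two intervals overlap when each starts before the other ends.
Sorted by start: Sectional Run-through, Dress Rehearsal, Sectional Overdub, Tech Overdub, Rhythm Run-through, Strings Take, Chamber Mixing.
Dress Rehearsal starts after Sectional Run-through ends; Sectional Run-through is clear from here.
Sectional Overdub starts after Dress Rehearsal ends; Dress Rehearsal is clear from here.
Tech Overdub starts after Sectional Overdub ends; Sectional Overdub is clear from here.
Rhythm Run-through starts before Tech Overdub ends → Tech Overdub and Rhythm Run-through overlap.
Strings Take starts before Tech Overdub ends → Tech Overdub and Strings Take overlap.
Chamber Mixing starts after Tech Overdub ends.
Strings Take starts before Rhythm Run-through ends → Rhythm Run-through and Strings Take overlap.
Chamber Mixing starts after Rhythm Run-through ends.
Chamber Mixing starts exactly when Strings Take ends (back-to-back, no overlap).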